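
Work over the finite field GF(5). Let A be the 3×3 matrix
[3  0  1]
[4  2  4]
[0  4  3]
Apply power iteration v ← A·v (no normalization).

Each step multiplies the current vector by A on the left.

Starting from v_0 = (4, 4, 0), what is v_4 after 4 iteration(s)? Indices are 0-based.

v_0 = (4, 4, 0).
v_1 = A·v_0 = (2, 4, 1).
v_2 = A·v_1 = (2, 0, 4).
v_3 = A·v_2 = (0, 4, 2).
v_4 = A·v_3 = (2, 1, 2).

v_4 = (2, 1, 2)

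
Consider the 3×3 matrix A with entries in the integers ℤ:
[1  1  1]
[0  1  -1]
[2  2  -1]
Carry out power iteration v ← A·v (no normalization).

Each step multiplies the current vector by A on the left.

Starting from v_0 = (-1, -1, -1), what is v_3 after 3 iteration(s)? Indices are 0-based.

v_3 = (-6, 6, -3)

v_0 = (-1, -1, -1).
v_1 = A·v_0 = (-3, 0, -3).
v_2 = A·v_1 = (-6, 3, -3).
v_3 = A·v_2 = (-6, 6, -3).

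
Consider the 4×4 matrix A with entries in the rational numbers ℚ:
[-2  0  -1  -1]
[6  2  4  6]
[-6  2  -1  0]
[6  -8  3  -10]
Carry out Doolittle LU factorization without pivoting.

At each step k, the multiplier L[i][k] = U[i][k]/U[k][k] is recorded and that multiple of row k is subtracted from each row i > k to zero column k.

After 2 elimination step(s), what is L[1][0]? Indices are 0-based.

L[1][0] = -3

k=0: U[0][0]=-2
  eliminate (1,0): mult=-3, new row 1: (0, 2, 1, 3); set L[1][0]=-3
  eliminate (2,0): mult=3, new row 2: (0, 2, 2, 3); set L[2][0]=3
  eliminate (3,0): mult=-3, new row 3: (0, -8, 0, -13); set L[3][0]=-3
k=1: U[1][1]=2
  eliminate (2,1): mult=1, new row 2: (0, 0, 1, 0); set L[2][1]=1
  eliminate (3,1): mult=-4, new row 3: (0, 0, 4, -1); set L[3][1]=-4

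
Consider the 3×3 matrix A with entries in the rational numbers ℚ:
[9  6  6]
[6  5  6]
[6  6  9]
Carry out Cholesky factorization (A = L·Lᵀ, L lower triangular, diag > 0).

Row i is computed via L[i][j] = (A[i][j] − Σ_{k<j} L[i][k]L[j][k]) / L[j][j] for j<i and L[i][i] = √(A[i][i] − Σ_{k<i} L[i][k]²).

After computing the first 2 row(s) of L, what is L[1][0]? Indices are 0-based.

L[1][0] = 2

Step 1: L[0][0] = √(9) = 3.
  L[1][0] = (6) / L[0][0] = 2.
Step 2: L[1][1] = √(1) = 1.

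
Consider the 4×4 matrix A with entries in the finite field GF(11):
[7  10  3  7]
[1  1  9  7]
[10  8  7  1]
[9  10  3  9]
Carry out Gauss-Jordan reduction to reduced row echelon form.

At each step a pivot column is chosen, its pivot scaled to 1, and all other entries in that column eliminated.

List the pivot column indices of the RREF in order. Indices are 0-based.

pivot columns: 0, 1, 2, 3

step 1: normalize row 0 (÷7) = (1, 3, 2, 1)
  row 1: subtract 1×row0 = (0, 9, 7, 6)
  row 2: subtract 10×row0 = (0, 0, 9, 2)
  row 3: subtract 9×row0 = (0, 5, 7, 0)
step 2: normalize row 1 (÷9) = (0, 1, 2, 8)
  row 0: subtract 3×row1 = (1, 0, 7, 10)
  row 3: subtract 5×row1 = (0, 0, 8, 4)
step 3: normalize row 2 (÷9) = (0, 0, 1, 10)
  row 0: subtract 7×row2 = (1, 0, 0, 6)
  row 1: subtract 2×row2 = (0, 1, 0, 10)
  row 3: subtract 8×row2 = (0, 0, 0, 1)
step 4: normalize row 3 (÷1) = (0, 0, 0, 1)
  row 0: subtract 6×row3 = (1, 0, 0, 0)
  row 1: subtract 10×row3 = (0, 1, 0, 0)
  row 2: subtract 10×row3 = (0, 0, 1, 0)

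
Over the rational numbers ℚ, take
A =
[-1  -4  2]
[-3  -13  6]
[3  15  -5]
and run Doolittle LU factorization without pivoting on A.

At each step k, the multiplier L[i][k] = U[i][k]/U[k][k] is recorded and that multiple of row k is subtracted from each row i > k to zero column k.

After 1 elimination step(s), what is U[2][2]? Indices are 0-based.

U[2][2] = 1

[col 0] pivot -1
  R1 -= 3*R0 → (0, -1, 0)  (L[1][0] := 3)
  R2 -= -3*R0 → (0, 3, 1)  (L[2][0] := -3)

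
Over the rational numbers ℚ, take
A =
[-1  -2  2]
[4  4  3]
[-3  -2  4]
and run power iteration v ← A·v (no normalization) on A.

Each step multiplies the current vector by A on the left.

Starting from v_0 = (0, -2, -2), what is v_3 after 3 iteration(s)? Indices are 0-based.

v_3 = (140, -156, 124)

v_0 = (0, -2, -2).
v_1 = A·v_0 = (0, -14, -4).
v_2 = A·v_1 = (20, -68, 12).
v_3 = A·v_2 = (140, -156, 124).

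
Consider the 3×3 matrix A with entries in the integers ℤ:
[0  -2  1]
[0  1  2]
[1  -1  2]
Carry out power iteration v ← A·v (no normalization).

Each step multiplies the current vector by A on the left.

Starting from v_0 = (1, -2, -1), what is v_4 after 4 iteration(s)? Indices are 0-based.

v_4 = (-3, 74, 55)

v_0 = (1, -2, -1).
v_1 = A·v_0 = (3, -4, 1).
v_2 = A·v_1 = (9, -2, 9).
v_3 = A·v_2 = (13, 16, 29).
v_4 = A·v_3 = (-3, 74, 55).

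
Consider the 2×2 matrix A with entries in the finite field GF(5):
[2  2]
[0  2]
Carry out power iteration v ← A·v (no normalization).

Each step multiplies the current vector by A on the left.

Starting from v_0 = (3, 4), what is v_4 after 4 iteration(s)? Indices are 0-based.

v_4 = (4, 4)

v_0 = (3, 4).
v_1 = A·v_0 = (4, 3).
v_2 = A·v_1 = (4, 1).
v_3 = A·v_2 = (0, 2).
v_4 = A·v_3 = (4, 4).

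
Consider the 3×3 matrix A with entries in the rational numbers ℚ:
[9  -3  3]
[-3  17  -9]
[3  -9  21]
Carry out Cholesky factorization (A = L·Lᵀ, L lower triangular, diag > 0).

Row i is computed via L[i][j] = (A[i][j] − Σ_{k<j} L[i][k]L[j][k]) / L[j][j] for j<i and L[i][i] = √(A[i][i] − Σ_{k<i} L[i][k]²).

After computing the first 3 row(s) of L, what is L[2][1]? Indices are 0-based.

Step 1: L[0][0] = √(9) = 3.
  L[1][0] = (-3) / L[0][0] = -1.
Step 2: L[1][1] = √(16) = 4.
  L[2][0] = (3) / L[0][0] = 1.
  L[2][1] = (-8) / L[1][1] = -2.
Step 3: L[2][2] = √(16) = 4.

L[2][1] = -2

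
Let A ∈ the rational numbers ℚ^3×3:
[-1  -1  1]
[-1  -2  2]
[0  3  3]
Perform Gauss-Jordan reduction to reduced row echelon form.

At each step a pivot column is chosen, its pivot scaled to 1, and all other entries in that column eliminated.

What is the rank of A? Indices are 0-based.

pivot(0,0)=-1: scale R0 → (1, 1, -1)
  clear (1,0): R1 −= (-1)R0 → (0, -1, 1)
pivot(1,1)=-1: scale R1 → (0, 1, -1)
  clear (0,1): R0 −= (1)R1 → (1, 0, 0)
  clear (2,1): R2 −= (3)R1 → (0, 0, 6)
pivot(2,2)=6: scale R2 → (0, 0, 1)
  clear (1,2): R1 −= (-1)R2 → (0, 1, 0)

rank = 3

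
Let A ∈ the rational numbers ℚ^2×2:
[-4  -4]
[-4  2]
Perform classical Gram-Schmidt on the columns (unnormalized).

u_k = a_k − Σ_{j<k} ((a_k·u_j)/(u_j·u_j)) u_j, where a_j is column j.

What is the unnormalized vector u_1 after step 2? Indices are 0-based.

u_1 = (-3, 3)

Step 1: u_0 = a_0 = (-4, -4).
Step 2: u_1 = a_1 − (1/4)·u_0 = (-3, 3).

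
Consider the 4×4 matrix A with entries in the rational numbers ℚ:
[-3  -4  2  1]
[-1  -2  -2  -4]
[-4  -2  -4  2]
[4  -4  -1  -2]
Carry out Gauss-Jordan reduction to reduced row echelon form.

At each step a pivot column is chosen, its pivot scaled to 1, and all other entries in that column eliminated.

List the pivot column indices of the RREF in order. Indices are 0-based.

[1] R0 /= -3  ⇒  (1, 4/3, -2/3, -1/3)
     R1 -= -1·R0  ⇒  (0, -2/3, -8/3, -13/3)
     R2 -= -4·R0  ⇒  (0, 10/3, -20/3, 2/3)
     R3 -= 4·R0  ⇒  (0, -28/3, 5/3, -2/3)
[2] R1 /= -2/3  ⇒  (0, 1, 4, 13/2)
     R0 -= 4/3·R1  ⇒  (1, 0, -6, -9)
     R2 -= 10/3·R1  ⇒  (0, 0, -20, -21)
     R3 -= -28/3·R1  ⇒  (0, 0, 39, 60)
[3] R2 /= -20  ⇒  (0, 0, 1, 21/20)
     R0 -= -6·R2  ⇒  (1, 0, 0, -27/10)
     R1 -= 4·R2  ⇒  (0, 1, 0, 23/10)
     R3 -= 39·R2  ⇒  (0, 0, 0, 381/20)
[4] R3 /= 381/20  ⇒  (0, 0, 0, 1)
     R0 -= -27/10·R3  ⇒  (1, 0, 0, 0)
     R1 -= 23/10·R3  ⇒  (0, 1, 0, 0)
     R2 -= 21/20·R3  ⇒  (0, 0, 1, 0)

pivot columns: 0, 1, 2, 3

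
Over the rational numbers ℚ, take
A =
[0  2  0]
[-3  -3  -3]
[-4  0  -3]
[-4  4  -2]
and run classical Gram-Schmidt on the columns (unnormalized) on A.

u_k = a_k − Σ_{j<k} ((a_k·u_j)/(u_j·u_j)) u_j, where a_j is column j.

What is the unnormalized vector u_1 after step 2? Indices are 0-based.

u_1 = (2, -144/41, -28/41, 136/41)

Step 1: u_0 = a_0 = (0, -3, -4, -4).
Step 2: u_1 = a_1 − (-7/41)·u_0 = (2, -144/41, -28/41, 136/41).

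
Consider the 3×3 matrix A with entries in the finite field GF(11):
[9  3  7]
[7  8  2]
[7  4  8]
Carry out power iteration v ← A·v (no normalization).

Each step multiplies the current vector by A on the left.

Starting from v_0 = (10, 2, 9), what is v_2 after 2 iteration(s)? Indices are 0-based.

v_2 = (10, 1, 1)

v_0 = (10, 2, 9).
v_1 = A·v_0 = (5, 5, 7).
v_2 = A·v_1 = (10, 1, 1).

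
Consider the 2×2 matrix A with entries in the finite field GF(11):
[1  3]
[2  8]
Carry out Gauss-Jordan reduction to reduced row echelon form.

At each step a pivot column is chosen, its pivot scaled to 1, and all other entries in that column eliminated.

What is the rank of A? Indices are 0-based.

rank = 2

pivot(0,0)=1: scale R0 → (1, 3)
  clear (1,0): R1 −= (2)R0 → (0, 2)
pivot(1,1)=2: scale R1 → (0, 1)
  clear (0,1): R0 −= (3)R1 → (1, 0)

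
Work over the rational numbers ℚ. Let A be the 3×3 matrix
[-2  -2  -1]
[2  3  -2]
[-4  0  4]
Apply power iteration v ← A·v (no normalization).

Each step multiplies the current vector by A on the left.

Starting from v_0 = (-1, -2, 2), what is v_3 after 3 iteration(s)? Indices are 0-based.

v_3 = (64, -212, 112)

v_0 = (-1, -2, 2).
v_1 = A·v_0 = (4, -12, 12).
v_2 = A·v_1 = (4, -52, 32).
v_3 = A·v_2 = (64, -212, 112).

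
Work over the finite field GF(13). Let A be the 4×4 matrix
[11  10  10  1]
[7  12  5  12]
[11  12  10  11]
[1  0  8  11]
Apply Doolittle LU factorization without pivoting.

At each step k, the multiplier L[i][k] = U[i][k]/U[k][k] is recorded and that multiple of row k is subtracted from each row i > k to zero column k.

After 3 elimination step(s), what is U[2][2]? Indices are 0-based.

Step 1: pivot at (0,0) is 11.
  row1 ← row1 − (3)·row0  ⇒  L[1][0]=3, U row1=(0, 8, 1, 9)
  row2 ← row2 − (1)·row0  ⇒  L[2][0]=1, U row2=(0, 2, 0, 10)
  row3 ← row3 − (6)·row0  ⇒  L[3][0]=6, U row3=(0, 5, 0, 5)
Step 2: pivot at (1,1) is 8.
  row2 ← row2 − (10)·row1  ⇒  L[2][1]=10, U row2=(0, 0, 3, 11)
  row3 ← row3 − (12)·row1  ⇒  L[3][1]=12, U row3=(0, 0, 1, 1)
Step 3: pivot at (2,2) is 3.
  row3 ← row3 − (9)·row2  ⇒  L[3][2]=9, U row3=(0, 0, 0, 6)

U[2][2] = 3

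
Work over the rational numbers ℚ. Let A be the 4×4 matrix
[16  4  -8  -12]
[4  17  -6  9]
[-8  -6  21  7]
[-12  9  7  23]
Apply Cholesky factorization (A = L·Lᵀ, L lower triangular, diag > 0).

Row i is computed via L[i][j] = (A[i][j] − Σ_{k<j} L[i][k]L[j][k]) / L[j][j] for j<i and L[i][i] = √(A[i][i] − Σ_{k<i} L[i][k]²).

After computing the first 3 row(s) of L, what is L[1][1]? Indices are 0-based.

L[1][1] = 4

Step 1: L[0][0] = √(16) = 4.
  L[1][0] = (4) / L[0][0] = 1.
Step 2: L[1][1] = √(16) = 4.
  L[2][0] = (-8) / L[0][0] = -2.
  L[2][1] = (-4) / L[1][1] = -1.
Step 3: L[2][2] = √(16) = 4.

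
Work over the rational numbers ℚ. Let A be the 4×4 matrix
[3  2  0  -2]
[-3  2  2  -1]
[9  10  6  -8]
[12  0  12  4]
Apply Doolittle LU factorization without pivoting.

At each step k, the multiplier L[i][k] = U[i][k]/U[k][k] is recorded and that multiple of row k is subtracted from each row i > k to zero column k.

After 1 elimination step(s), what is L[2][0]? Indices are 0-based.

L[2][0] = 3

Step 1: pivot at (0,0) is 3.
  row1 ← row1 − (-1)·row0  ⇒  L[1][0]=-1, U row1=(0, 4, 2, -3)
  row2 ← row2 − (3)·row0  ⇒  L[2][0]=3, U row2=(0, 4, 6, -2)
  row3 ← row3 − (4)·row0  ⇒  L[3][0]=4, U row3=(0, -8, 12, 12)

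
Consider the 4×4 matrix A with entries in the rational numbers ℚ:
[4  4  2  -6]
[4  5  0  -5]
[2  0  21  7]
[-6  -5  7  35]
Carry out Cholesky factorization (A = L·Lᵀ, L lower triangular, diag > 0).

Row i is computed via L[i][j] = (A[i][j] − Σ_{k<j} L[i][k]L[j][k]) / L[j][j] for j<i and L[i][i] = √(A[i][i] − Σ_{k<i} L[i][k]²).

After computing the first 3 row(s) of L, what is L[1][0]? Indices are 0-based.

L[1][0] = 2

Step 1: L[0][0] = √(4) = 2.
  L[1][0] = (4) / L[0][0] = 2.
Step 2: L[1][1] = √(1) = 1.
  L[2][0] = (2) / L[0][0] = 1.
  L[2][1] = (-2) / L[1][1] = -2.
Step 3: L[2][2] = √(16) = 4.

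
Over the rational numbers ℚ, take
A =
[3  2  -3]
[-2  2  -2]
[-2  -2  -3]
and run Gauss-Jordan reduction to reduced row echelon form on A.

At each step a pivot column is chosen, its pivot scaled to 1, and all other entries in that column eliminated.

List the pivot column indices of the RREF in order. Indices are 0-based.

pivot columns: 0, 1, 2

step 1: normalize row 0 (÷3) = (1, 2/3, -1)
  row 1: subtract -2×row0 = (0, 10/3, -4)
  row 2: subtract -2×row0 = (0, -2/3, -5)
step 2: normalize row 1 (÷10/3) = (0, 1, -6/5)
  row 0: subtract 2/3×row1 = (1, 0, -1/5)
  row 2: subtract -2/3×row1 = (0, 0, -29/5)
step 3: normalize row 2 (÷-29/5) = (0, 0, 1)
  row 0: subtract -1/5×row2 = (1, 0, 0)
  row 1: subtract -6/5×row2 = (0, 1, 0)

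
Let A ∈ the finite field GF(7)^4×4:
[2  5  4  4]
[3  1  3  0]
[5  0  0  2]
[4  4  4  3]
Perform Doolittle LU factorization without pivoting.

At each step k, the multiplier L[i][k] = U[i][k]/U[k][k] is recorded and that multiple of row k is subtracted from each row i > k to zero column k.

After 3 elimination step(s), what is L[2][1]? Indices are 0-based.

k=0: U[0][0]=2
  eliminate (1,0): mult=5, new row 1: (0, 4, 4, 1); set L[1][0]=5
  eliminate (2,0): mult=6, new row 2: (0, 5, 4, 6); set L[2][0]=6
  eliminate (3,0): mult=2, new row 3: (0, 1, 3, 2); set L[3][0]=2
k=1: U[1][1]=4
  eliminate (2,1): mult=3, new row 2: (0, 0, 6, 3); set L[2][1]=3
  eliminate (3,1): mult=2, new row 3: (0, 0, 2, 0); set L[3][1]=2
k=2: U[2][2]=6
  eliminate (3,2): mult=5, new row 3: (0, 0, 0, 6); set L[3][2]=5

L[2][1] = 3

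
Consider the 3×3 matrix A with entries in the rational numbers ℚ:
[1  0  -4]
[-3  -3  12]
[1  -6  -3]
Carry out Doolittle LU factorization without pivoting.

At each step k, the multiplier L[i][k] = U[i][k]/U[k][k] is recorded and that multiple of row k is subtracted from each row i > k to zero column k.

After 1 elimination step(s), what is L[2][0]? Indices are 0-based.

k=0: U[0][0]=1
  eliminate (1,0): mult=-3, new row 1: (0, -3, 0); set L[1][0]=-3
  eliminate (2,0): mult=1, new row 2: (0, -6, 1); set L[2][0]=1

L[2][0] = 1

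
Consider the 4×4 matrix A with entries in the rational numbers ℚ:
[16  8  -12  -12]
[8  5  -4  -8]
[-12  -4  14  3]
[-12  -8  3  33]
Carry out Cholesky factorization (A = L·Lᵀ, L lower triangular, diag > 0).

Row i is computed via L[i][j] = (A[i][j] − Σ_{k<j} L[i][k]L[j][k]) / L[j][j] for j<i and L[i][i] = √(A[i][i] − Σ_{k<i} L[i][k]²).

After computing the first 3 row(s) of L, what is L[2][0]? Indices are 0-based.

L[2][0] = -3

Step 1: L[0][0] = √(16) = 4.
  L[1][0] = (8) / L[0][0] = 2.
Step 2: L[1][1] = √(1) = 1.
  L[2][0] = (-12) / L[0][0] = -3.
  L[2][1] = (2) / L[1][1] = 2.
Step 3: L[2][2] = √(1) = 1.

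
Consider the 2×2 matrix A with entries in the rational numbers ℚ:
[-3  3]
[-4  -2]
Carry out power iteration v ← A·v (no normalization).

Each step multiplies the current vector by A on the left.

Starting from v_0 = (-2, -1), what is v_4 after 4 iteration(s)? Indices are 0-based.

v_4 = (417, 676)

v_0 = (-2, -1).
v_1 = A·v_0 = (3, 10).
v_2 = A·v_1 = (21, -32).
v_3 = A·v_2 = (-159, -20).
v_4 = A·v_3 = (417, 676).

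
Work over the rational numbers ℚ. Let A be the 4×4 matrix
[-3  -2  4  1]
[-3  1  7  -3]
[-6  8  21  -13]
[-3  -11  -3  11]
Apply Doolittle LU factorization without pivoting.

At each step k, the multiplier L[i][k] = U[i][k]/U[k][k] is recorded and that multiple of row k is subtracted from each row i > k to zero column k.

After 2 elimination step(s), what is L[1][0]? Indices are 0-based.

Step 1: pivot at (0,0) is -3.
  row1 ← row1 − (1)·row0  ⇒  L[1][0]=1, U row1=(0, 3, 3, -4)
  row2 ← row2 − (2)·row0  ⇒  L[2][0]=2, U row2=(0, 12, 13, -15)
  row3 ← row3 − (1)·row0  ⇒  L[3][0]=1, U row3=(0, -9, -7, 10)
Step 2: pivot at (1,1) is 3.
  row2 ← row2 − (4)·row1  ⇒  L[2][1]=4, U row2=(0, 0, 1, 1)
  row3 ← row3 − (-3)·row1  ⇒  L[3][1]=-3, U row3=(0, 0, 2, -2)

L[1][0] = 1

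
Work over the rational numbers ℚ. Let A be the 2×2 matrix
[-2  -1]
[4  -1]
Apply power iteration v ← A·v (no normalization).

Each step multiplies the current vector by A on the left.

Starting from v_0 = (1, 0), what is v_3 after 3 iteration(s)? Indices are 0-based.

v_3 = (12, 12)

v_0 = (1, 0).
v_1 = A·v_0 = (-2, 4).
v_2 = A·v_1 = (0, -12).
v_3 = A·v_2 = (12, 12).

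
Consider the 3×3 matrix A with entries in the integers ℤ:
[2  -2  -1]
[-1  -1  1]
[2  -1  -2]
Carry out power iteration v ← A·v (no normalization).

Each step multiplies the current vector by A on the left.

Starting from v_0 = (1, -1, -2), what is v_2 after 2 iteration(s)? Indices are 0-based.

v_2 = (9, 3, 0)

v_0 = (1, -1, -2).
v_1 = A·v_0 = (6, -2, 7).
v_2 = A·v_1 = (9, 3, 0).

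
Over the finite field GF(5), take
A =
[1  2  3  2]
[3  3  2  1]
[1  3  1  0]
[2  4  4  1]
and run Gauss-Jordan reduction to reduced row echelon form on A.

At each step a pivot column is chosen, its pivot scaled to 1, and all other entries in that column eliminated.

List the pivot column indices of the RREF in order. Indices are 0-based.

pivot columns: 0, 1, 2, 3

pivot(0,0)=1: scale R0 → (1, 2, 3, 2)
  clear (1,0): R1 −= (3)R0 → (0, 2, 3, 0)
  clear (2,0): R2 −= (1)R0 → (0, 1, 3, 3)
  clear (3,0): R3 −= (2)R0 → (0, 0, 3, 2)
pivot(1,1)=2: scale R1 → (0, 1, 4, 0)
  clear (0,1): R0 −= (2)R1 → (1, 0, 0, 2)
  clear (2,1): R2 −= (1)R1 → (0, 0, 4, 3)
pivot(2,2)=4: scale R2 → (0, 0, 1, 2)
  clear (1,2): R1 −= (4)R2 → (0, 1, 0, 2)
  clear (3,2): R3 −= (3)R2 → (0, 0, 0, 1)
pivot(3,3)=1: scale R3 → (0, 0, 0, 1)
  clear (0,3): R0 −= (2)R3 → (1, 0, 0, 0)
  clear (1,3): R1 −= (2)R3 → (0, 1, 0, 0)
  clear (2,3): R2 −= (2)R3 → (0, 0, 1, 0)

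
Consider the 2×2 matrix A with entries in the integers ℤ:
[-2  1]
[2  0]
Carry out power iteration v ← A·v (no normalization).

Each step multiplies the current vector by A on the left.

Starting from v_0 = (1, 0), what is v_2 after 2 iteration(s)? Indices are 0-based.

v_0 = (1, 0).
v_1 = A·v_0 = (-2, 2).
v_2 = A·v_1 = (6, -4).

v_2 = (6, -4)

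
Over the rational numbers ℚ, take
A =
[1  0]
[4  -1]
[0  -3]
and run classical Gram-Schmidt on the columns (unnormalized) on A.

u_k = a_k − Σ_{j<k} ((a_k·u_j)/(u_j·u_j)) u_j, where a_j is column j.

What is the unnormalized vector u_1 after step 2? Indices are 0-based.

Step 1: u_0 = a_0 = (1, 4, 0).
Step 2: u_1 = a_1 − (-4/17)·u_0 = (4/17, -1/17, -3).

u_1 = (4/17, -1/17, -3)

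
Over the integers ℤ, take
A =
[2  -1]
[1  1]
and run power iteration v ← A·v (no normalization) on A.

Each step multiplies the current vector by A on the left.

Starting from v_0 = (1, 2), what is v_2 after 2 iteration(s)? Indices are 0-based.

v_0 = (1, 2).
v_1 = A·v_0 = (0, 3).
v_2 = A·v_1 = (-3, 3).

v_2 = (-3, 3)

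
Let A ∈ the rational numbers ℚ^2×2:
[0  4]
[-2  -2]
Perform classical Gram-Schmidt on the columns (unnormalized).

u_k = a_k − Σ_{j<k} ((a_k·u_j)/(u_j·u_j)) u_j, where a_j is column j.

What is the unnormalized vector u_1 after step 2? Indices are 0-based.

Step 1: u_0 = a_0 = (0, -2).
Step 2: u_1 = a_1 − (1)·u_0 = (4, 0).

u_1 = (4, 0)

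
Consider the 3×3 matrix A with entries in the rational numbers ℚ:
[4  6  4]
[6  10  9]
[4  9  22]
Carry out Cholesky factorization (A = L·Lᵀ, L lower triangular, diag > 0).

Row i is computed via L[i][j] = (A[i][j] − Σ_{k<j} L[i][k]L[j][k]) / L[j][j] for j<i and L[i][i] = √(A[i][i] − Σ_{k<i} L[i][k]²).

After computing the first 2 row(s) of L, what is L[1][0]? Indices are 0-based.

L[1][0] = 3

Step 1: L[0][0] = √(4) = 2.
  L[1][0] = (6) / L[0][0] = 3.
Step 2: L[1][1] = √(1) = 1.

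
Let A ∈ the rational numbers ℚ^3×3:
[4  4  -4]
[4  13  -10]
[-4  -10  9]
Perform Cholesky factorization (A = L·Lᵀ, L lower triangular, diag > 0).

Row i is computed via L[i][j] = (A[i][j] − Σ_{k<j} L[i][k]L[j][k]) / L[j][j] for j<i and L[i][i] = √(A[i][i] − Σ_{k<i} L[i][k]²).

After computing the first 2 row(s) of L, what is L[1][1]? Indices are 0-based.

Step 1: L[0][0] = √(4) = 2.
  L[1][0] = (4) / L[0][0] = 2.
Step 2: L[1][1] = √(9) = 3.

L[1][1] = 3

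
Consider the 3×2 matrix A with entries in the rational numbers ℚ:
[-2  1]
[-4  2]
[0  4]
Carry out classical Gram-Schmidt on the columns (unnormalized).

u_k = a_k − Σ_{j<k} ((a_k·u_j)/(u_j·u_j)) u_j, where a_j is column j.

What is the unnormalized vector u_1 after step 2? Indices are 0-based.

u_1 = (0, 0, 4)

Step 1: u_0 = a_0 = (-2, -4, 0).
Step 2: u_1 = a_1 − (-1/2)·u_0 = (0, 0, 4).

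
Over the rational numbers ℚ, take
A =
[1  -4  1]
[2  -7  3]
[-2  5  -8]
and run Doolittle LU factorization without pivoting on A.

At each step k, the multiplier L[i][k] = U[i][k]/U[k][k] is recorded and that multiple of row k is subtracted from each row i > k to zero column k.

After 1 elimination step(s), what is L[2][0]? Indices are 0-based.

k=0: U[0][0]=1
  eliminate (1,0): mult=2, new row 1: (0, 1, 1); set L[1][0]=2
  eliminate (2,0): mult=-2, new row 2: (0, -3, -6); set L[2][0]=-2

L[2][0] = -2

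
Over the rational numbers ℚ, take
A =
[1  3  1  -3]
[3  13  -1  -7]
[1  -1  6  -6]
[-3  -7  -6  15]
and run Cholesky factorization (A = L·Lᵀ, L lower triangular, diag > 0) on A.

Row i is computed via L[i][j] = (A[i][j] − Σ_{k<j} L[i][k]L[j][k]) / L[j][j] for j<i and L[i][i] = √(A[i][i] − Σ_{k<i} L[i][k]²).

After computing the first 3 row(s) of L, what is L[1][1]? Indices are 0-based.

L[1][1] = 2

Step 1: L[0][0] = √(1) = 1.
  L[1][0] = (3) / L[0][0] = 3.
Step 2: L[1][1] = √(4) = 2.
  L[2][0] = (1) / L[0][0] = 1.
  L[2][1] = (-4) / L[1][1] = -2.
Step 3: L[2][2] = √(1) = 1.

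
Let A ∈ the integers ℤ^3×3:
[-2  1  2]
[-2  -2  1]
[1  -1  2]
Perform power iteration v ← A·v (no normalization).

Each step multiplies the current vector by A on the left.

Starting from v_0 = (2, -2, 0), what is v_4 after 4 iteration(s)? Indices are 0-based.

v_0 = (2, -2, 0).
v_1 = A·v_0 = (-6, 0, 4).
v_2 = A·v_1 = (20, 16, 2).
v_3 = A·v_2 = (-20, -70, 8).
v_4 = A·v_3 = (-14, 188, 66).

v_4 = (-14, 188, 66)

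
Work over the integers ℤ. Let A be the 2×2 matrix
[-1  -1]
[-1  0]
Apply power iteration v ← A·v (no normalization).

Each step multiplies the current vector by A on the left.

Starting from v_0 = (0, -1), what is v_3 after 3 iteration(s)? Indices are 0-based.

v_3 = (2, 1)

v_0 = (0, -1).
v_1 = A·v_0 = (1, 0).
v_2 = A·v_1 = (-1, -1).
v_3 = A·v_2 = (2, 1).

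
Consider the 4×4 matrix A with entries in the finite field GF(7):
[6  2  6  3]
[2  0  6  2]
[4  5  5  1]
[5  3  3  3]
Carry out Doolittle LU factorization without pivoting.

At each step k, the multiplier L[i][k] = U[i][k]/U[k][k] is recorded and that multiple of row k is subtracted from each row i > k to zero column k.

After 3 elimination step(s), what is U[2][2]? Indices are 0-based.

U[2][2] = 2

Step 1: pivot at (0,0) is 6.
  row1 ← row1 − (5)·row0  ⇒  L[1][0]=5, U row1=(0, 4, 4, 1)
  row2 ← row2 − (3)·row0  ⇒  L[2][0]=3, U row2=(0, 6, 1, 6)
  row3 ← row3 − (2)·row0  ⇒  L[3][0]=2, U row3=(0, 6, 5, 4)
Step 2: pivot at (1,1) is 4.
  row2 ← row2 − (5)·row1  ⇒  L[2][1]=5, U row2=(0, 0, 2, 1)
  row3 ← row3 − (5)·row1  ⇒  L[3][1]=5, U row3=(0, 0, 6, 6)
Step 3: pivot at (2,2) is 2.
  row3 ← row3 − (3)·row2  ⇒  L[3][2]=3, U row3=(0, 0, 0, 3)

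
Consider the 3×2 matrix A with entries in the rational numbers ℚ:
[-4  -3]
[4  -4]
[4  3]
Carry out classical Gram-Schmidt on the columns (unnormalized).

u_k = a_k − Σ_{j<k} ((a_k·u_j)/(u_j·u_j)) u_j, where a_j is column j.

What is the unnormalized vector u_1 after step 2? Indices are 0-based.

Step 1: u_0 = a_0 = (-4, 4, 4).
Step 2: u_1 = a_1 − (1/6)·u_0 = (-7/3, -14/3, 7/3).

u_1 = (-7/3, -14/3, 7/3)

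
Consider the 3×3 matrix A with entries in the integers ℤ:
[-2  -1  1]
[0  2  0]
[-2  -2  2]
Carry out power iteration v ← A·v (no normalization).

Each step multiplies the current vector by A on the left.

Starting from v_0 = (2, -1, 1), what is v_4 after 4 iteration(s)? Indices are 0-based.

v_4 = (20, -16, 40)

v_0 = (2, -1, 1).
v_1 = A·v_0 = (-2, -2, 0).
v_2 = A·v_1 = (6, -4, 8).
v_3 = A·v_2 = (0, -8, 12).
v_4 = A·v_3 = (20, -16, 40).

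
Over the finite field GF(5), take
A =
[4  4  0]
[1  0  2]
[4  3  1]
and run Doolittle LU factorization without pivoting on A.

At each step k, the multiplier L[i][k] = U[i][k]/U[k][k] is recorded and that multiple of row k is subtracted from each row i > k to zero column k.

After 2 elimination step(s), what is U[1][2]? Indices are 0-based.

k=0: U[0][0]=4
  eliminate (1,0): mult=4, new row 1: (0, 4, 2); set L[1][0]=4
  eliminate (2,0): mult=1, new row 2: (0, 4, 1); set L[2][0]=1
k=1: U[1][1]=4
  eliminate (2,1): mult=1, new row 2: (0, 0, 4); set L[2][1]=1

U[1][2] = 2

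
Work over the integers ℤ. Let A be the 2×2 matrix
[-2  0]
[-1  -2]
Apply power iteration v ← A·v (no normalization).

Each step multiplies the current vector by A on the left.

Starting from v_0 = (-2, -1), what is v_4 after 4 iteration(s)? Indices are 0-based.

v_0 = (-2, -1).
v_1 = A·v_0 = (4, 4).
v_2 = A·v_1 = (-8, -12).
v_3 = A·v_2 = (16, 32).
v_4 = A·v_3 = (-32, -80).

v_4 = (-32, -80)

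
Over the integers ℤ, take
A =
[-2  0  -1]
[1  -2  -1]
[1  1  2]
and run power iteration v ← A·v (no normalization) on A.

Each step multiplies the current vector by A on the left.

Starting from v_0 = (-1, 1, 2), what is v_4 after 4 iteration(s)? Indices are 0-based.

v_4 = (-18, 35, 2)

v_0 = (-1, 1, 2).
v_1 = A·v_0 = (0, -5, 4).
v_2 = A·v_1 = (-4, 6, 3).
v_3 = A·v_2 = (5, -19, 8).
v_4 = A·v_3 = (-18, 35, 2).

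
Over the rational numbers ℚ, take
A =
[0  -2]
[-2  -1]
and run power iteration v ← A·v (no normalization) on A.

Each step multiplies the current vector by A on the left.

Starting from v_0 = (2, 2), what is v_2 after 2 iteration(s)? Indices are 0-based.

v_2 = (12, 14)

v_0 = (2, 2).
v_1 = A·v_0 = (-4, -6).
v_2 = A·v_1 = (12, 14).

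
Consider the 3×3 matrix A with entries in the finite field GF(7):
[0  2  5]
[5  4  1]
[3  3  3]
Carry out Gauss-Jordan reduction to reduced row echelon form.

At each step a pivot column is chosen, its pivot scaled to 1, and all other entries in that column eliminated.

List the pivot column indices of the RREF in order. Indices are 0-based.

pivot(0,0): swap R0↔R1
pivot(0,0)=5: scale R0 → (1, 5, 3)
  clear (2,0): R2 −= (3)R0 → (0, 2, 1)
pivot(1,1)=2: scale R1 → (0, 1, 6)
  clear (0,1): R0 −= (5)R1 → (1, 0, 1)
  clear (2,1): R2 −= (2)R1 → (0, 0, 3)
pivot(2,2)=3: scale R2 → (0, 0, 1)
  clear (0,2): R0 −= (1)R2 → (1, 0, 0)
  clear (1,2): R1 −= (6)R2 → (0, 1, 0)

pivot columns: 0, 1, 2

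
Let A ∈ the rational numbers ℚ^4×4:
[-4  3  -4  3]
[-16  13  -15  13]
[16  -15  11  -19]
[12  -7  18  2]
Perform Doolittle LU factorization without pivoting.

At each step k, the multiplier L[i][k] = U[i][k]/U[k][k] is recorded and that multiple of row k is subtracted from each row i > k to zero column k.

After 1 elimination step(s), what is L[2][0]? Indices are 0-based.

L[2][0] = -4

k=0: U[0][0]=-4
  eliminate (1,0): mult=4, new row 1: (0, 1, 1, 1); set L[1][0]=4
  eliminate (2,0): mult=-4, new row 2: (0, -3, -5, -7); set L[2][0]=-4
  eliminate (3,0): mult=-3, new row 3: (0, 2, 6, 11); set L[3][0]=-3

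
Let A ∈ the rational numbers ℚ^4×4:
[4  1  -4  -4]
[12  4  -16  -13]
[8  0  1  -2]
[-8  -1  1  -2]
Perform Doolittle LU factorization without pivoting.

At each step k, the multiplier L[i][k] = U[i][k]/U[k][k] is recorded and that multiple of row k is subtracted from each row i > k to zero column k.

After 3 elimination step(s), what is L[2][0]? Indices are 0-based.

L[2][0] = 2

Step 1: pivot at (0,0) is 4.
  row1 ← row1 − (3)·row0  ⇒  L[1][0]=3, U row1=(0, 1, -4, -1)
  row2 ← row2 − (2)·row0  ⇒  L[2][0]=2, U row2=(0, -2, 9, 6)
  row3 ← row3 − (-2)·row0  ⇒  L[3][0]=-2, U row3=(0, 1, -7, -10)
Step 2: pivot at (1,1) is 1.
  row2 ← row2 − (-2)·row1  ⇒  L[2][1]=-2, U row2=(0, 0, 1, 4)
  row3 ← row3 − (1)·row1  ⇒  L[3][1]=1, U row3=(0, 0, -3, -9)
Step 3: pivot at (2,2) is 1.
  row3 ← row3 − (-3)·row2  ⇒  L[3][2]=-3, U row3=(0, 0, 0, 3)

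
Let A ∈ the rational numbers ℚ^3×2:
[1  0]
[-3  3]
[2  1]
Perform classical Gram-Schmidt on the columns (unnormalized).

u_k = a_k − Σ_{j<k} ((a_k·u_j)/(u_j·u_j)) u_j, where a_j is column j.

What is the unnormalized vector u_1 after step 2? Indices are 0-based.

Step 1: u_0 = a_0 = (1, -3, 2).
Step 2: u_1 = a_1 − (-1/2)·u_0 = (1/2, 3/2, 2).

u_1 = (1/2, 3/2, 2)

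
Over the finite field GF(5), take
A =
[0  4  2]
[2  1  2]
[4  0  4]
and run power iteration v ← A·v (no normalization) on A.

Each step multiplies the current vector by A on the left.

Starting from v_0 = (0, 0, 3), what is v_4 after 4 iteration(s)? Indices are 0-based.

v_4 = (3, 1, 3)

v_0 = (0, 0, 3).
v_1 = A·v_0 = (1, 1, 2).
v_2 = A·v_1 = (3, 2, 2).
v_3 = A·v_2 = (2, 2, 0).
v_4 = A·v_3 = (3, 1, 3).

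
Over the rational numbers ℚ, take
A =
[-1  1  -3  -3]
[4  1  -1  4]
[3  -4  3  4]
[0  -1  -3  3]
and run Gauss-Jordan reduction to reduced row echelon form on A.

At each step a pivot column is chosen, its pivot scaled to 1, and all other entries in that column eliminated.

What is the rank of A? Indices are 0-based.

rank = 4

[1] R0 /= -1  ⇒  (1, -1, 3, 3)
     R1 -= 4·R0  ⇒  (0, 5, -13, -8)
     R2 -= 3·R0  ⇒  (0, -1, -6, -5)
[2] R1 /= 5  ⇒  (0, 1, -13/5, -8/5)
     R0 -= -1·R1  ⇒  (1, 0, 2/5, 7/5)
     R2 -= -1·R1  ⇒  (0, 0, -43/5, -33/5)
     R3 -= -1·R1  ⇒  (0, 0, -28/5, 7/5)
[3] R2 /= -43/5  ⇒  (0, 0, 1, 33/43)
     R0 -= 2/5·R2  ⇒  (1, 0, 0, 47/43)
     R1 -= -13/5·R2  ⇒  (0, 1, 0, 17/43)
     R3 -= -28/5·R2  ⇒  (0, 0, 0, 245/43)
[4] R3 /= 245/43  ⇒  (0, 0, 0, 1)
     R0 -= 47/43·R3  ⇒  (1, 0, 0, 0)
     R1 -= 17/43·R3  ⇒  (0, 1, 0, 0)
     R2 -= 33/43·R3  ⇒  (0, 0, 1, 0)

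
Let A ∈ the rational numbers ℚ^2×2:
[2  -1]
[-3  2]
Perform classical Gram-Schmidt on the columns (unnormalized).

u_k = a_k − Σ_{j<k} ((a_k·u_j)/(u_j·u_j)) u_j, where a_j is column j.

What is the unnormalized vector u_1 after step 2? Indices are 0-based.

u_1 = (3/13, 2/13)

Step 1: u_0 = a_0 = (2, -3).
Step 2: u_1 = a_1 − (-8/13)·u_0 = (3/13, 2/13).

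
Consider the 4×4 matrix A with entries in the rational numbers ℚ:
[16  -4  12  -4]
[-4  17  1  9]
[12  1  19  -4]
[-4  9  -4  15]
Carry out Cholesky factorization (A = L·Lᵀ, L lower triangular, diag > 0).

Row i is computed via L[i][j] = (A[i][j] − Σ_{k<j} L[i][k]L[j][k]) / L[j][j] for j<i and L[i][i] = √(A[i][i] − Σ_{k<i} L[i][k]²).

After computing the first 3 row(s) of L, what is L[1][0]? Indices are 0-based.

Step 1: L[0][0] = √(16) = 4.
  L[1][0] = (-4) / L[0][0] = -1.
Step 2: L[1][1] = √(16) = 4.
  L[2][0] = (12) / L[0][0] = 3.
  L[2][1] = (4) / L[1][1] = 1.
Step 3: L[2][2] = √(9) = 3.

L[1][0] = -1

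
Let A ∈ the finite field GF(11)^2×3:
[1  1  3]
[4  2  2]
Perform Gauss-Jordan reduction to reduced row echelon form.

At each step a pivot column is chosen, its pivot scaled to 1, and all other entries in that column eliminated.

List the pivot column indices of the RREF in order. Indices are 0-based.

step 1: normalize row 0 (÷1) = (1, 1, 3)
  row 1: subtract 4×row0 = (0, 9, 1)
step 2: normalize row 1 (÷9) = (0, 1, 5)
  row 0: subtract 1×row1 = (1, 0, 9)

pivot columns: 0, 1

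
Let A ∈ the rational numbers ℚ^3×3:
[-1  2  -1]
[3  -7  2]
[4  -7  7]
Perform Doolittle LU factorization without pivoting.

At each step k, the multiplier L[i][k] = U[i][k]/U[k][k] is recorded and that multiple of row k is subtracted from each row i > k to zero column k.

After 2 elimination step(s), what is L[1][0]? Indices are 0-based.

Step 1: pivot at (0,0) is -1.
  row1 ← row1 − (-3)·row0  ⇒  L[1][0]=-3, U row1=(0, -1, -1)
  row2 ← row2 − (-4)·row0  ⇒  L[2][0]=-4, U row2=(0, 1, 3)
Step 2: pivot at (1,1) is -1.
  row2 ← row2 − (-1)·row1  ⇒  L[2][1]=-1, U row2=(0, 0, 2)

L[1][0] = -3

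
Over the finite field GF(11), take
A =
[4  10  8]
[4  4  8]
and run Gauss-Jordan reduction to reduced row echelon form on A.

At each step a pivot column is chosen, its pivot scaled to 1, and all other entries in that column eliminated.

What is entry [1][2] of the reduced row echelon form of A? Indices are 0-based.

M[1][2] = 0

pivot(0,0)=4: scale R0 → (1, 8, 2)
  clear (1,0): R1 −= (4)R0 → (0, 5, 0)
pivot(1,1)=5: scale R1 → (0, 1, 0)
  clear (0,1): R0 −= (8)R1 → (1, 0, 2)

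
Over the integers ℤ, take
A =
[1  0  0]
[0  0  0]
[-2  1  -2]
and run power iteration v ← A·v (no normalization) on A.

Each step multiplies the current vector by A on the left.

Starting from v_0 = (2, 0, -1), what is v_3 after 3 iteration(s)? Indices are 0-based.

v_0 = (2, 0, -1).
v_1 = A·v_0 = (2, 0, -2).
v_2 = A·v_1 = (2, 0, 0).
v_3 = A·v_2 = (2, 0, -4).

v_3 = (2, 0, -4)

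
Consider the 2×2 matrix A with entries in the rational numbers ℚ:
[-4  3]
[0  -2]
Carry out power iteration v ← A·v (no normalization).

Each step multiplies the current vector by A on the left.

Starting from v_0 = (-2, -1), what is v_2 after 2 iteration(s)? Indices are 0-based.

v_0 = (-2, -1).
v_1 = A·v_0 = (5, 2).
v_2 = A·v_1 = (-14, -4).

v_2 = (-14, -4)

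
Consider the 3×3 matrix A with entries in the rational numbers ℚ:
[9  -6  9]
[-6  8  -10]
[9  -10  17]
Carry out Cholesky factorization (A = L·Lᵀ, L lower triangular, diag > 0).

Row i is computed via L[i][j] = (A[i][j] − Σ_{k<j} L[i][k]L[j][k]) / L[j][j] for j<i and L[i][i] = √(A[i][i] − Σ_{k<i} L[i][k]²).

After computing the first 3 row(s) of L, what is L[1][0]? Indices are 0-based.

Step 1: L[0][0] = √(9) = 3.
  L[1][0] = (-6) / L[0][0] = -2.
Step 2: L[1][1] = √(4) = 2.
  L[2][0] = (9) / L[0][0] = 3.
  L[2][1] = (-4) / L[1][1] = -2.
Step 3: L[2][2] = √(4) = 2.

L[1][0] = -2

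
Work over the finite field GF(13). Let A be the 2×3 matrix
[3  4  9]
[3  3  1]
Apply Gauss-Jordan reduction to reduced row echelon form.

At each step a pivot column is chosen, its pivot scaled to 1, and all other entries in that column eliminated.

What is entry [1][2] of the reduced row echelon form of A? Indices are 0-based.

[1] R0 /= 3  ⇒  (1, 10, 3)
     R1 -= 3·R0  ⇒  (0, 12, 5)
[2] R1 /= 12  ⇒  (0, 1, 8)
     R0 -= 10·R1  ⇒  (1, 0, 1)

M[1][2] = 8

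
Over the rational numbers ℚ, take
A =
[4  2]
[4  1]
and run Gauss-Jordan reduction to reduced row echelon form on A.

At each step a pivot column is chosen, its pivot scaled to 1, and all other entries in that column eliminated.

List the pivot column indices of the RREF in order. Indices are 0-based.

pivot columns: 0, 1

pivot(0,0)=4: scale R0 → (1, 1/2)
  clear (1,0): R1 −= (4)R0 → (0, -1)
pivot(1,1)=-1: scale R1 → (0, 1)
  clear (0,1): R0 −= (1/2)R1 → (1, 0)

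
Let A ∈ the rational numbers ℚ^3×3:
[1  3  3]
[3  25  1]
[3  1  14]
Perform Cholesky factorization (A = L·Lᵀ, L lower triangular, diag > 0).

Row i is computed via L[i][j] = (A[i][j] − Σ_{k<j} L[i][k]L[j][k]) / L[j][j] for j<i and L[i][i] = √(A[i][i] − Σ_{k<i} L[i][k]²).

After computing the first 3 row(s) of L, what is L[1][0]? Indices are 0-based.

Step 1: L[0][0] = √(1) = 1.
  L[1][0] = (3) / L[0][0] = 3.
Step 2: L[1][1] = √(16) = 4.
  L[2][0] = (3) / L[0][0] = 3.
  L[2][1] = (-8) / L[1][1] = -2.
Step 3: L[2][2] = √(1) = 1.

L[1][0] = 3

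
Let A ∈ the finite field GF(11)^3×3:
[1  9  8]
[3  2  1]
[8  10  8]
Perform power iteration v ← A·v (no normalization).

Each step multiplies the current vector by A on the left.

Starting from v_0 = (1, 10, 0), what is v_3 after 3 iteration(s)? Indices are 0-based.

v_0 = (1, 10, 0).
v_1 = A·v_0 = (3, 1, 9).
v_2 = A·v_1 = (7, 9, 7).
v_3 = A·v_2 = (1, 2, 4).

v_3 = (1, 2, 4)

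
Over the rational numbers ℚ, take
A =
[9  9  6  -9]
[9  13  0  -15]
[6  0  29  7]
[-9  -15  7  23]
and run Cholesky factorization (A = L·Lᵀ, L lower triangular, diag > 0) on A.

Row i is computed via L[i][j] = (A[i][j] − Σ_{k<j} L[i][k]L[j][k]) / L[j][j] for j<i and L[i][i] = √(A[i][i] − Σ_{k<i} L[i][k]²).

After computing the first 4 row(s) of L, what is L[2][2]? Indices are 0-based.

L[2][2] = 4

Step 1: L[0][0] = √(9) = 3.
  L[1][0] = (9) / L[0][0] = 3.
Step 2: L[1][1] = √(4) = 2.
  L[2][0] = (6) / L[0][0] = 2.
  L[2][1] = (-6) / L[1][1] = -3.
Step 3: L[2][2] = √(16) = 4.
  L[3][0] = (-9) / L[0][0] = -3.
  L[3][1] = (-6) / L[1][1] = -3.
  L[3][2] = (4) / L[2][2] = 1.
Step 4: L[3][3] = √(4) = 2.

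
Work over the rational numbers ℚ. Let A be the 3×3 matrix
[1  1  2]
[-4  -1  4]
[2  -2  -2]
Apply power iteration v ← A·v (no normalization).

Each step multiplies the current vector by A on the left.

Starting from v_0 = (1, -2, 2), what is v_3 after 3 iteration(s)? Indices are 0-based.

v_0 = (1, -2, 2).
v_1 = A·v_0 = (3, 6, 2).
v_2 = A·v_1 = (13, -10, -10).
v_3 = A·v_2 = (-17, -82, 66).

v_3 = (-17, -82, 66)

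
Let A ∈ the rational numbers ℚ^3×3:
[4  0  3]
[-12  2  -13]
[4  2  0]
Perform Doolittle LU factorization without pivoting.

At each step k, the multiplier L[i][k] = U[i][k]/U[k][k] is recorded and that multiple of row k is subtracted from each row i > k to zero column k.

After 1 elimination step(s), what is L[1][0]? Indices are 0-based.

L[1][0] = -3

Step 1: pivot at (0,0) is 4.
  row1 ← row1 − (-3)·row0  ⇒  L[1][0]=-3, U row1=(0, 2, -4)
  row2 ← row2 − (1)·row0  ⇒  L[2][0]=1, U row2=(0, 2, -3)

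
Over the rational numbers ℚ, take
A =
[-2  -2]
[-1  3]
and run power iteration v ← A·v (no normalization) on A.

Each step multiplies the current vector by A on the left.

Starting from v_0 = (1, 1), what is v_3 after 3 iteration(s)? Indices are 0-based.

v_3 = (-28, 26)

v_0 = (1, 1).
v_1 = A·v_0 = (-4, 2).
v_2 = A·v_1 = (4, 10).
v_3 = A·v_2 = (-28, 26).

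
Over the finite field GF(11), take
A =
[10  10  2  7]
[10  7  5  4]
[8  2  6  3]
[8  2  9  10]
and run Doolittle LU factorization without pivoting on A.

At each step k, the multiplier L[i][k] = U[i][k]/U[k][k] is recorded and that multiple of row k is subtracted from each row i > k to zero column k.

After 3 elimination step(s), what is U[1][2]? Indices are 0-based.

U[1][2] = 3

Step 1: pivot at (0,0) is 10.
  row1 ← row1 − (1)·row0  ⇒  L[1][0]=1, U row1=(0, 8, 3, 8)
  row2 ← row2 − (3)·row0  ⇒  L[2][0]=3, U row2=(0, 5, 0, 4)
  row3 ← row3 − (3)·row0  ⇒  L[3][0]=3, U row3=(0, 5, 3, 0)
Step 2: pivot at (1,1) is 8.
  row2 ← row2 − (2)·row1  ⇒  L[2][1]=2, U row2=(0, 0, 5, 10)
  row3 ← row3 − (2)·row1  ⇒  L[3][1]=2, U row3=(0, 0, 8, 6)
Step 3: pivot at (2,2) is 5.
  row3 ← row3 − (6)·row2  ⇒  L[3][2]=6, U row3=(0, 0, 0, 1)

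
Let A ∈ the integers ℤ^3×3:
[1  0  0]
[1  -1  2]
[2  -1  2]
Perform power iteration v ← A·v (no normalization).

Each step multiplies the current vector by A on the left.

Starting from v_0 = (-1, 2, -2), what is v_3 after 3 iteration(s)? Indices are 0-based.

v_3 = (-1, -13, -14)

v_0 = (-1, 2, -2).
v_1 = A·v_0 = (-1, -7, -8).
v_2 = A·v_1 = (-1, -10, -11).
v_3 = A·v_2 = (-1, -13, -14).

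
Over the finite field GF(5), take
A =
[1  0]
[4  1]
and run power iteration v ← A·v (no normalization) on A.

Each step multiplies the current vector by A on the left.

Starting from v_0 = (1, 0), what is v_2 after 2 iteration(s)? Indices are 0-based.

v_0 = (1, 0).
v_1 = A·v_0 = (1, 4).
v_2 = A·v_1 = (1, 3).

v_2 = (1, 3)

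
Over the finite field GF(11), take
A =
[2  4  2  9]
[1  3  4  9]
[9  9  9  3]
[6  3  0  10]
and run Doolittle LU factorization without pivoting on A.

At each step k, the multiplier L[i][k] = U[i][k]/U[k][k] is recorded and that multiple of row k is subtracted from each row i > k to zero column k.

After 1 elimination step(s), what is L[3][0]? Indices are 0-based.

L[3][0] = 3

Step 1: pivot at (0,0) is 2.
  row1 ← row1 − (6)·row0  ⇒  L[1][0]=6, U row1=(0, 1, 3, 10)
  row2 ← row2 − (10)·row0  ⇒  L[2][0]=10, U row2=(0, 2, 0, 1)
  row3 ← row3 − (3)·row0  ⇒  L[3][0]=3, U row3=(0, 2, 5, 5)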